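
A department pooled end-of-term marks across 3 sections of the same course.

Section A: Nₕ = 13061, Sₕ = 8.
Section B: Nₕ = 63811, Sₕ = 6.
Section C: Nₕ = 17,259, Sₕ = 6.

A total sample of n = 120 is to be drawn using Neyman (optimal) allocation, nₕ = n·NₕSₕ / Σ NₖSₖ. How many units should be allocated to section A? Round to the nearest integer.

Σ NₕSₕ = 13061·8 + 63811·6 + 17259·6 = 590908.
Share for A: 104488/590908 = 0.17683.
n_A = 120 × 0.17683 = 21.219... → 21.

21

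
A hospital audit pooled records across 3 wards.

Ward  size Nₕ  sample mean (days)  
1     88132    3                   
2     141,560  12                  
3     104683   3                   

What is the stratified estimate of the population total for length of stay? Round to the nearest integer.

2277165

Estimate total by summing Nₕ·x̄ₕ over strata.
88132·3 + 141560·12 + 104683·3 = 264396 + 1698720 + 314049 = 2277165.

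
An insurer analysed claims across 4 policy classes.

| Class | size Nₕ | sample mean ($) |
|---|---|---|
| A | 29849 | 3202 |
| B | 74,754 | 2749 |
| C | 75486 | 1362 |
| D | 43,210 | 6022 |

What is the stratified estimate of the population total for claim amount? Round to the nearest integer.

A: 29849·3202 = 95576498
B: 74754·2749 = 205498746
C: 75486·1362 = 102811932
D: 43210·6022 = 260210620
τ̂ = Σ Nₕx̄ₕ = 664097796.

664097796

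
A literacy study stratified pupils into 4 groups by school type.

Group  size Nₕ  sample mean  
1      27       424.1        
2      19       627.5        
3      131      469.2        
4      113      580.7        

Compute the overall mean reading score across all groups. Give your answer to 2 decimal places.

518.82

x̄_st = (Σ Nₕx̄ₕ) / (Σ Nₕ) = (27·424.1 + 19·627.5 + 131·469.2 + 113·580.7) / 290
= 150457.5 / 290 = 518.8190... → 518.82.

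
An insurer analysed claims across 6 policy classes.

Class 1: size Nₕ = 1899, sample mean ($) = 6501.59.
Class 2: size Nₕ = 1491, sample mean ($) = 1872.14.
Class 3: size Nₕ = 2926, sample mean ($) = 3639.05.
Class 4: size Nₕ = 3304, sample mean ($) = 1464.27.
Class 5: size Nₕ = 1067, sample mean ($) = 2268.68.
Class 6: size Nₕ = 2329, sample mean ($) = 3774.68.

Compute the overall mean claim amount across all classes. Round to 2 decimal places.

N = 13016; weights Wₕ = Nₕ/N = (0.1459, 0.1146, 0.2248, 0.2538, 0.0820, 0.1789).
x̄_st = Σ Wₕ·x̄ₕ = 0.1459·6501.59 + 0.1146·1872.14 + 0.2248·3639.05 + 0.2538·1464.27 + 0.0820·2268.68 + 0.1789·3774.68 ≈ 3214.1672...
→ 3214.17.

3214.17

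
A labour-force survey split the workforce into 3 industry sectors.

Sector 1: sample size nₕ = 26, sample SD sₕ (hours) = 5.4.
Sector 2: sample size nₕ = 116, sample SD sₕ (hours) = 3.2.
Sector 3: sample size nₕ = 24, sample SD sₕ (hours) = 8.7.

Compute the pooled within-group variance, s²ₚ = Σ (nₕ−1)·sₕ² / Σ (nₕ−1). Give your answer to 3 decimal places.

1: (26−1)·5.4² = 25·29.16 = 729
2: (116−1)·3.2² = 115·10.24 = 1177.6
3: (24−1)·8.7² = 23·75.69 = 1740.87
Numerator = 3647.47; denominator = Σ(nₕ−1) = 163.
s²ₚ = 3647.47/163 = 22.37712... → 22.377.

22.377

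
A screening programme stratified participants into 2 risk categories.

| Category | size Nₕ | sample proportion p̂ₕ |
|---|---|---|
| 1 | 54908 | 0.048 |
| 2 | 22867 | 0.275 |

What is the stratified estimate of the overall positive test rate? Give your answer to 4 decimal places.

0.1147

N = 54908 + 22867 = 77775.
Overall proportion = Σ (Nₕ/N)·p̂ₕ.
Σ Nₕp̂ₕ = 2635.584 + 6288.425 = 8924.009.
8924.009 / 77775 = 0.114741... → 0.1147.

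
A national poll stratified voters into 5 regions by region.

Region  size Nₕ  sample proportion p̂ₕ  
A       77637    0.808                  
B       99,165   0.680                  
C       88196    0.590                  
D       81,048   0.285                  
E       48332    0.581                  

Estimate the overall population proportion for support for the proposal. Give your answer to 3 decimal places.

N = 77637 + 99165 + 88196 + 81048 + 48332 = 394378.
Overall proportion = Σ (Nₕ/N)·p̂ₕ.
Σ Nₕp̂ₕ = 62730.696 + 67432.2 + 52035.64 + 23098.68 + 28080.892 = 233378.108.
233378.108 / 394378 = 0.59176... → 0.592.

0.592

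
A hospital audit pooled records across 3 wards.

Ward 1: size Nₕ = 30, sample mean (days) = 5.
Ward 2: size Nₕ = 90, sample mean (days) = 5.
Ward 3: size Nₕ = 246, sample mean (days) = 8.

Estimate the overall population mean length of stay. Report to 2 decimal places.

x̄_st = (Σ Nₕx̄ₕ) / (Σ Nₕ) = (30·5 + 90·5 + 246·8) / 366
= 2568 / 366 = 7.0164... → 7.02.

7.02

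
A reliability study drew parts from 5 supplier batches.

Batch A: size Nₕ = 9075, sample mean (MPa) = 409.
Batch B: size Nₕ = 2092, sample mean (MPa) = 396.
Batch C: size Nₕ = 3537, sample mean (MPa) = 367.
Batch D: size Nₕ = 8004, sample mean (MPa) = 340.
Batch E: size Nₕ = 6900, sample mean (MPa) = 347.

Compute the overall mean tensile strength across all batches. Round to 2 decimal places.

x̄_st = (Σ Nₕx̄ₕ) / (Σ Nₕ) = (9075·409 + 2092·396 + 3537·367 + 8004·340 + 6900·347) / 29608
= 10953846 / 29608 = 369.9624... → 369.96.

369.96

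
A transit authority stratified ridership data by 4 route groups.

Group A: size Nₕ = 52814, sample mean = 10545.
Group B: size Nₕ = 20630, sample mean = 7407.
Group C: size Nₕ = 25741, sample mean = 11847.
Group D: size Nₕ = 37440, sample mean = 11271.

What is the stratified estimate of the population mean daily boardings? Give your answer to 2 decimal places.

N = 52814 + 20630 + 25741 + 37440 = 136625.
Overall mean = Σ (Nₕ/N)·x̄ₕ — weight by population share, not a simple average.
Σ Nₕx̄ₕ = 52814·10545 + 20630·7407 + 25741·11847 + 37440·11271 = 556923630 + 152806410 + 304953627 + 421986240 = 1436669907.
Divide by N: 1436669907 / 136625 = 10515.4248... → 10515.42.

10515.42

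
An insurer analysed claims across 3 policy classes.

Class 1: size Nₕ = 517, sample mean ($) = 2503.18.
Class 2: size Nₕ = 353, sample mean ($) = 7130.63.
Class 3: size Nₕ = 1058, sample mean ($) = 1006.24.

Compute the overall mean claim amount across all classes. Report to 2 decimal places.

2528.97

N = 1928; weights Wₕ = Nₕ/N = (0.2682, 0.1831, 0.5488).
x̄_st = Σ Wₕ·x̄ₕ = 0.2682·2503.18 + 0.1831·7130.63 + 0.5488·1006.24 ≈ 2528.9722...
→ 2528.97.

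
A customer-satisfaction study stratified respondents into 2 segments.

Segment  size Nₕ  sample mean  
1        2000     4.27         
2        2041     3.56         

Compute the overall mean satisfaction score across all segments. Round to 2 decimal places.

x̄_st = (Σ Nₕx̄ₕ) / (Σ Nₕ) = (2000·4.27 + 2041·3.56) / 4041
= 15805.96 / 4041 = 3.9114... → 3.91.

3.91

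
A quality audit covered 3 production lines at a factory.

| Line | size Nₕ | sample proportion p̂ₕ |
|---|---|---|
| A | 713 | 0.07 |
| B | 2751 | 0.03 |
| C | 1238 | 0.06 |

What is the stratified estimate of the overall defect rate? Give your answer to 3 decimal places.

N = 713 + 2751 + 1238 = 4702.
Overall proportion = Σ (Nₕ/N)·p̂ₕ.
Σ Nₕp̂ₕ = 49.91 + 82.53 + 74.28 = 206.72.
206.72 / 4702 = 0.04396... → 0.044.

0.044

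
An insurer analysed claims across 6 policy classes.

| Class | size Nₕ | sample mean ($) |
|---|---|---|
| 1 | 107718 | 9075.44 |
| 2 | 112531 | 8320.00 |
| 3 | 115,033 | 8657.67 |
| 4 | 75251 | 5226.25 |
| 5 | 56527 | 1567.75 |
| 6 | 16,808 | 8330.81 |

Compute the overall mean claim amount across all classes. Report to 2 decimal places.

7298.87

N = 483868; weights Wₕ = Nₕ/N = (0.2226, 0.2326, 0.2377, 0.1555, 0.1168, 0.0347).
x̄_st = Σ Wₕ·x̄ₕ = 0.2226·9075.44 + 0.2326·8320.00 + 0.2377·8657.67 + 0.1555·5226.25 + 0.1168·1567.75 + 0.0347·8330.81 ≈ 7298.8685...
→ 7298.87.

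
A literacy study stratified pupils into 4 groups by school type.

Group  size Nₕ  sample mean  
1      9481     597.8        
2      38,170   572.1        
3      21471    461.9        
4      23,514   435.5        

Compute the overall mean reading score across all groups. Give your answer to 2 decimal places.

514.51

N = 9481 + 38170 + 21471 + 23514 = 92636.
The stratified mean weights each stratum mean by its population share Nₕ/N.
Σ Nₕx̄ₕ = 9481·597.8 + 38170·572.1 + 21471·461.9 + 23514·435.5 = 5667741.8 + 21837057 + 9917454.9 + 10240347 = 47662600.7.
Divide by N: 47662600.7 / 92636 = 514.5149... → 514.51.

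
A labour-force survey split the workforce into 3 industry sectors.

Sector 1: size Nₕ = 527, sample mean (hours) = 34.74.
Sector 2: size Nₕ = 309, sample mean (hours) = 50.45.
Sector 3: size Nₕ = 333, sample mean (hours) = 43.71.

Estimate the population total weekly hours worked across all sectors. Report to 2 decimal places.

48452.46

1: 527·34.74 = 18307.98
2: 309·50.45 = 15589.05
3: 333·43.71 = 14555.43
τ̂ = Σ Nₕx̄ₕ = 48452.46.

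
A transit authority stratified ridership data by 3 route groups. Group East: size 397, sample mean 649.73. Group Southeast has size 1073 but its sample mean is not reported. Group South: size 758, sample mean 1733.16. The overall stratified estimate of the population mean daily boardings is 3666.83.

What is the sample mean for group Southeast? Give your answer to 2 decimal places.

6149.13

N = 397 + 1073 + 758 = 2228.
Overall total = μ·N = 3666.83·2228 = 8169697.24.
Subtract the known strata: 397·649.73 + 758·1733.16 = 1571678.09.
Remaining total for group Southeast: 8169697.24 − 1571678.09 = 6598019.15.
Divide by its size: 6598019.15 / 1073 = 6149.1325... → 6149.13.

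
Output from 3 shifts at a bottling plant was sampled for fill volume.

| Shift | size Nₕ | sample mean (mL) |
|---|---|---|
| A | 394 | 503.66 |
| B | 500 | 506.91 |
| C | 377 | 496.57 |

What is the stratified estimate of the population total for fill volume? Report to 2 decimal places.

Population total = Σ Nₕ·x̄ₕ (each stratum's size times its mean).
394·503.66 + 500·506.91 + 377·496.57 = 198442.04 + 253455 + 187206.89 = 639103.93.

639103.93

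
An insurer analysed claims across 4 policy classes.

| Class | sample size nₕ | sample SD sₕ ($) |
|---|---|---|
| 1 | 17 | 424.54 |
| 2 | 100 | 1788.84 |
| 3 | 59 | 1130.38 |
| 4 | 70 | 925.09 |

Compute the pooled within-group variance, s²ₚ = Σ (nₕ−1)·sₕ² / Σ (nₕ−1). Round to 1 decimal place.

1: (17−1)·424.54² = 16·180234.2116 = 2883747.3856
2: (100−1)·1788.84² = 99·3199948.5456 = 316794906.0144
3: (59−1)·1130.38² = 58·1277758.9444 = 74110018.7752
4: (70−1)·925.09² = 69·855791.5081 = 59049614.0589
Numerator = 452838286.2341; denominator = Σ(nₕ−1) = 242.
s²ₚ = 452838286.2341/242 = 1871232.588... → 1871232.6.

1871232.6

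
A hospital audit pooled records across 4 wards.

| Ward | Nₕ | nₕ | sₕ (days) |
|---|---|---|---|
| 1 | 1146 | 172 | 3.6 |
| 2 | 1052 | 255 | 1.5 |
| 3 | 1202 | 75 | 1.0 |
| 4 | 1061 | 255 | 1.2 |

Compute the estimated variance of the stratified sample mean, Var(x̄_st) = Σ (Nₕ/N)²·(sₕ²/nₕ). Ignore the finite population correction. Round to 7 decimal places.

0.0067507

N = 4461. Term for each stratum: Wₕ²sₕ²/nₕ.
Var(x̄_st) = 0.0049725750 + 0.0004906924 + 0.0009680175 + 0.0003194395 = 0.0067507245 → 0.0067507.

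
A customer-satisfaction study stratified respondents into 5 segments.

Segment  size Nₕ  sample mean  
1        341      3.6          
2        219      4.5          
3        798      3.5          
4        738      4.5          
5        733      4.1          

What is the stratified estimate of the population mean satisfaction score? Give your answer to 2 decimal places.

4.01

x̄_st = (Σ Nₕx̄ₕ) / (Σ Nₕ) = (341·3.6 + 219·4.5 + 798·3.5 + 738·4.5 + 733·4.1) / 2829
= 11332.4 / 2829 = 4.0058... → 4.01.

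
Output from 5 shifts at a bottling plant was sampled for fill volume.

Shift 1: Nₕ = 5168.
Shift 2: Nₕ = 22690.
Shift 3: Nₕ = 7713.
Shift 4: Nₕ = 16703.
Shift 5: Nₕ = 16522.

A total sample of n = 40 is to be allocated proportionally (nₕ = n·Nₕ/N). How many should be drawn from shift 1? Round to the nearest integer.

N = 5168 + 22690 + 7713 + 16703 + 16522 = 68796.
n_1 = 40·5168/68796 = 3.005... → 3.

3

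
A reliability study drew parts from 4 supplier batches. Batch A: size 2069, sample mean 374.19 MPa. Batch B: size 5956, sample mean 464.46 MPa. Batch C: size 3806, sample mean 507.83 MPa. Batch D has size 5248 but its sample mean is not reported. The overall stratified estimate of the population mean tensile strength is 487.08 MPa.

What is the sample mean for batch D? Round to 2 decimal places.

N = 2069 + 5956 + 3806 + 5248 = 17079.
Overall total = μ·N = 487.08·17079 = 8318839.32.
Subtract the known strata: 2069·374.19 + 5956·464.46 + 3806·507.83 = 5473323.85.
Remaining total for batch D: 8318839.32 − 5473323.85 = 2845515.47.
Divide by its size: 2845515.47 / 5248 = 542.2095... → 542.21.

542.21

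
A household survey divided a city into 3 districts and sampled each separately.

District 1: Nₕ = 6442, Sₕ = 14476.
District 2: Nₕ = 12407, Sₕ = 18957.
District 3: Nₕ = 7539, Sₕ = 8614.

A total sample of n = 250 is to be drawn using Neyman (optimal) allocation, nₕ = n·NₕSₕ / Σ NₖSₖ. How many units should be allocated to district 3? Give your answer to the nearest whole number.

1: NₕSₕ = 6442·14476 = 93254392
2: NₕSₕ = 12407·18957 = 235199499
3: NₕSₕ = 7539·8614 = 64940946
Σ NₕSₕ = 393394837.
n_3 = 250·64940946/393394837 = 41.270... → 41.

41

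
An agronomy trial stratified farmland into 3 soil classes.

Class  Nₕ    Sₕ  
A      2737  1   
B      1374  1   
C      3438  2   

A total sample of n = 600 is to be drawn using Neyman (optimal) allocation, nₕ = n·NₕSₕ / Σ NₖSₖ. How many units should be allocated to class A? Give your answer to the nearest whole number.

Σ NₕSₕ = 2737·1 + 1374·1 + 3438·2 = 10987.
Share for A: 2737/10987 = 0.24911.
n_A = 600 × 0.24911 = 149.468... → 149.

149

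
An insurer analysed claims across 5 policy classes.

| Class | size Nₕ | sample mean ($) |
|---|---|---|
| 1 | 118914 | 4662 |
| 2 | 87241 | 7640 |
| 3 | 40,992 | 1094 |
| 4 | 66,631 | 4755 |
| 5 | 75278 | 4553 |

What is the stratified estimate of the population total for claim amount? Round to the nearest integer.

1925314695

Population total = Σ Nₕ·x̄ₕ (each stratum's size times its mean).
118914·4662 + 87241·7640 + 40992·1094 + 66631·4755 + 75278·4553 = 554377068 + 666521240 + 44845248 + 316830405 + 342740734 = 1925314695.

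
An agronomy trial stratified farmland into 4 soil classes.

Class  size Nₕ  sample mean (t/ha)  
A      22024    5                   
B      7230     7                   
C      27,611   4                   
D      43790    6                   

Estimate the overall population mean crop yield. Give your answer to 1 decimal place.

5.3

N = 22024 + 7230 + 27611 + 43790 = 100655.
The stratified mean weights each stratum mean by its population share Nₕ/N.
Σ Nₕx̄ₕ = 22024·5 + 7230·7 + 27611·4 + 43790·6 = 110120 + 50610 + 110444 + 262740 = 533914.
Divide by N: 533914 / 100655 = 5.304... → 5.3.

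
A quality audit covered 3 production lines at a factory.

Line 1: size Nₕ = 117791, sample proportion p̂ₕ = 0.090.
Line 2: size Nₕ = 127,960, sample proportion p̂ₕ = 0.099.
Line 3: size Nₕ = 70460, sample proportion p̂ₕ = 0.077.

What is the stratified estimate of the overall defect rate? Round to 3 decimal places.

0.091

Wₕ = Nₕ/N with N = 316211: 0.3725, 0.4047, 0.2228.
p̂_st = 0.3725·0.090 + 0.4047·0.099 + 0.2228·0.077 ≈ 0.09075... → 0.091.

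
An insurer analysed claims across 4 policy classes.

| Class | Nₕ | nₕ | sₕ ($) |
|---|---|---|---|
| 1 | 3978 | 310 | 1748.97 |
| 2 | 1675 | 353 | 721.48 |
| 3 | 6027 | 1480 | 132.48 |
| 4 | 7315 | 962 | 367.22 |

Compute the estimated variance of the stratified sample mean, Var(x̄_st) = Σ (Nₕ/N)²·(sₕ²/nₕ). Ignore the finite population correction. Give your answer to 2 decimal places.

N = 18995. Term for each stratum: Wₕ²sₕ²/nₕ.
Var(x̄_st) = 432.76685 + 11.46634 + 1.19389 + 20.78872 = 466.21580 → 466.22.

466.22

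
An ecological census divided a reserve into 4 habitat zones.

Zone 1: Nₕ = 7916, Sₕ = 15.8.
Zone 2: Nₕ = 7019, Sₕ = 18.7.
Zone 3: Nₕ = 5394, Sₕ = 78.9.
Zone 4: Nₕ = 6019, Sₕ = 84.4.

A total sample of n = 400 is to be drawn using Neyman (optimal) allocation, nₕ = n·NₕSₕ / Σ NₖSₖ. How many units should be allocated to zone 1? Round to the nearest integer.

Σ NₕSₕ = 7916·15.8 + 7019·18.7 + 5394·78.9 + 6019·84.4 = 1189918.3.
Share for 1: 125072.8/1189918.3 = 0.10511.
n_1 = 400 × 0.10511 = 42.044... → 42.

42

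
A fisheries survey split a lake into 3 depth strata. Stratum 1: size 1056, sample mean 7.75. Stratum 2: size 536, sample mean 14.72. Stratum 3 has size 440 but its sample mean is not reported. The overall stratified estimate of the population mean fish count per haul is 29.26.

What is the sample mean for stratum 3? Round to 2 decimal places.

98.60

N = 1056 + 536 + 440 = 2032.
Overall total = μ·N = 29.26·2032 = 59456.32.
Subtract the known strata: 1056·7.75 + 536·14.72 = 16073.92.
Remaining total for stratum 3: 59456.32 − 16073.92 = 43382.4.
Divide by its size: 43382.4 / 440 = 98.5964... → 98.60.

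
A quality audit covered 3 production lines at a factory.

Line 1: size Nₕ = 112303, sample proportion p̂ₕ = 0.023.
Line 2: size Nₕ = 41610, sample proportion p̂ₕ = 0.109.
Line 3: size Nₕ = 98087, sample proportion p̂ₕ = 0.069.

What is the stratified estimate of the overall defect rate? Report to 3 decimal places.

0.055

N = 112303 + 41610 + 98087 = 252000.
Overall proportion = Σ (Nₕ/N)·p̂ₕ.
Σ Nₕp̂ₕ = 2582.969 + 4535.49 + 6768.003 = 13886.462.
13886.462 / 252000 = 0.05511... → 0.055.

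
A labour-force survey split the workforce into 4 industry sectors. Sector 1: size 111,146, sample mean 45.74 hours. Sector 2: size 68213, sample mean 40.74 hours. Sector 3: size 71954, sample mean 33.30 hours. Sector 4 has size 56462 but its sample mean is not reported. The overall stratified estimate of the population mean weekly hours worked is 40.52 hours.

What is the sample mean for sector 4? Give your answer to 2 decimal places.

39.18

N = 111146 + 68213 + 71954 + 56462 = 307775.
Overall total = μ·N = 40.52·307775 = 12471043.
Subtract the known strata: 111146·45.74 + 68213·40.74 + 71954·33.30 = 10258883.86.
Remaining total for sector 4: 12471043 − 10258883.86 = 2212159.14.
Divide by its size: 2212159.14 / 56462 = 39.1796... → 39.18.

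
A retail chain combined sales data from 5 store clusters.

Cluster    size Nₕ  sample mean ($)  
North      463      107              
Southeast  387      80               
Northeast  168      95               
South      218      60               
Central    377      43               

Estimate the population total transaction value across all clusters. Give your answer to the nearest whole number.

Population total = Σ Nₕ·x̄ₕ (each stratum's size times its mean).
463·107 + 387·80 + 168·95 + 218·60 + 377·43 = 49541 + 30960 + 15960 + 13080 + 16211 = 125752.

125752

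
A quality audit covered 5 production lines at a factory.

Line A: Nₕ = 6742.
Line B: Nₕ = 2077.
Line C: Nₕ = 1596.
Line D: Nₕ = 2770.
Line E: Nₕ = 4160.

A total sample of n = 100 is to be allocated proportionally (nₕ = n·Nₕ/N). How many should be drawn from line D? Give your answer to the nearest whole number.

Share of line D = 2770/17345 = 0.15970.
Allocate 100 × 0.15970 = 15.970... → 16.

16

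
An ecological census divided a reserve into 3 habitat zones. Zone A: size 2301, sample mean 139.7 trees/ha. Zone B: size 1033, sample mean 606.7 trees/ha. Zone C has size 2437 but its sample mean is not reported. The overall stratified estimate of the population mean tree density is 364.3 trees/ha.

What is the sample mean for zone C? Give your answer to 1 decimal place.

473.6

N = 2301 + 1033 + 2437 = 5771.
Overall total = μ·N = 364.3·5771 = 2102375.3.
Subtract the known strata: 2301·139.7 + 1033·606.7 = 948170.8.
Remaining total for zone C: 2102375.3 − 948170.8 = 1154204.5.
Divide by its size: 1154204.5 / 2437 = 473.617... → 473.6.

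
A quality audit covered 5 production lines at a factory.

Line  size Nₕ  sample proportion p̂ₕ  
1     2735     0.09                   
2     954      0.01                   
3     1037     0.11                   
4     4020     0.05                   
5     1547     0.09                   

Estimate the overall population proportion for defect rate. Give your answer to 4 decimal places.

0.0690

N = 2735 + 954 + 1037 + 4020 + 1547 = 10293.
Overall proportion = Σ (Nₕ/N)·p̂ₕ.
Σ Nₕp̂ₕ = 246.15 + 9.54 + 114.07 + 201 + 139.23 = 709.99.
709.99 / 10293 = 0.068978... → 0.0690.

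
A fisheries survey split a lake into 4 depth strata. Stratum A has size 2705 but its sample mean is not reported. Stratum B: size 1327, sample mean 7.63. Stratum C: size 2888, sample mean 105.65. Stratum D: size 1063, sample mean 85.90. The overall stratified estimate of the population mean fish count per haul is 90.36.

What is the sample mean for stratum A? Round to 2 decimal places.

116.37

Σ Nₕx̄ₕ = N·μ, so 2705·x̄_A = 7983·90.36 − (1327·7.63 + 2888·105.65 + 1063·85.90).
= 721343.88 − 406553.91 = 314789.97.
x̄_A = 314789.97 / 2705 = 116.3734... → 116.37.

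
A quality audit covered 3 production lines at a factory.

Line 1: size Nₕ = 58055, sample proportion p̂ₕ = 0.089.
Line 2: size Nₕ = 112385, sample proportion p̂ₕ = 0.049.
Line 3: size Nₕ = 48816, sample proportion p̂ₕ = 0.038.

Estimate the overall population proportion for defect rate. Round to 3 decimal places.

N = 58055 + 112385 + 48816 = 219256.
Overall proportion = Σ (Nₕ/N)·p̂ₕ.
Σ Nₕp̂ₕ = 5166.895 + 5506.865 + 1855.008 = 12528.768.
12528.768 / 219256 = 0.05714... → 0.057.

0.057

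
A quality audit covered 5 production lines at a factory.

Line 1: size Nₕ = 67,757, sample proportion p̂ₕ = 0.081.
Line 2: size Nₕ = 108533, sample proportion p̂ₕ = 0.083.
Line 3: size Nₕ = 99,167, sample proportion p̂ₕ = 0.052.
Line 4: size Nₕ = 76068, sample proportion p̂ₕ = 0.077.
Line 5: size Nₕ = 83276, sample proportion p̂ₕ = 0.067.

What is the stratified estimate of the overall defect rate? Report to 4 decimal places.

0.0715

Wₕ = Nₕ/N with N = 434801: 0.1558, 0.2496, 0.2281, 0.1749, 0.1915.
p̂_st = 0.1558·0.081 + 0.2496·0.083 + 0.2281·0.052 + 0.1749·0.077 + 0.1915·0.067 ≈ 0.071504... → 0.0715.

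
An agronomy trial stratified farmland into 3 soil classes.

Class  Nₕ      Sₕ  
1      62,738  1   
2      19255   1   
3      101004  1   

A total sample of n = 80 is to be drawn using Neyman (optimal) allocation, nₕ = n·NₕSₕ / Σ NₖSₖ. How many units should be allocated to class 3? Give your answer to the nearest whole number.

44

1: NₕSₕ = 62738·1 = 62738
2: NₕSₕ = 19255·1 = 19255
3: NₕSₕ = 101004·1 = 101004
Σ NₕSₕ = 182997.
n_3 = 80·101004/182997 = 44.155... → 44.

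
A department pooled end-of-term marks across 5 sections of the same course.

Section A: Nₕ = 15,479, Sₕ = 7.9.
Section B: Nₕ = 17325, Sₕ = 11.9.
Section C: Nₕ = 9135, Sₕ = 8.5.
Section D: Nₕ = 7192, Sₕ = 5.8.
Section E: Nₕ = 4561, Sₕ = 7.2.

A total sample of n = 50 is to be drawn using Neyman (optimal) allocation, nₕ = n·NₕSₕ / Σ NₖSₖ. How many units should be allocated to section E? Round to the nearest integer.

A: NₕSₕ = 15479·7.9 = 122284.1
B: NₕSₕ = 17325·11.9 = 206167.5
C: NₕSₕ = 9135·8.5 = 77647.5
D: NₕSₕ = 7192·5.8 = 41713.6
E: NₕSₕ = 4561·7.2 = 32839.2
Σ NₕSₕ = 480651.9.
n_E = 50·32839.2/480651.9 = 3.416... → 3.

3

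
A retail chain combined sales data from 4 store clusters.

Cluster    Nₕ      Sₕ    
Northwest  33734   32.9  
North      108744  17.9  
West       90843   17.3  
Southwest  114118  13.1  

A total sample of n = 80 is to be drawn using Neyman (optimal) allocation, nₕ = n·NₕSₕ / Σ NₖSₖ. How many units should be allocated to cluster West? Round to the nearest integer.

Σ NₕSₕ = 33734·32.9 + 108744·17.9 + 90843·17.3 + 114118·13.1 = 6122895.9.
Share for West: 1571583.9/6122895.9 = 0.25667.
n_West = 80 × 0.25667 = 20.534... → 21.

21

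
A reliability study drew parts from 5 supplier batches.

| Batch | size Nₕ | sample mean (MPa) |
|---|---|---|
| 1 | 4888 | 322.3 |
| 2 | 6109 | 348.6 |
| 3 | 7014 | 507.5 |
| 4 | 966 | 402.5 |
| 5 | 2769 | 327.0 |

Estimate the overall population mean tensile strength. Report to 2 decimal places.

393.58

N = 4888 + 6109 + 7014 + 966 + 2769 = 21746.
Overall mean = Σ (Nₕ/N)·x̄ₕ — weight by population share, not a simple average.
Σ Nₕx̄ₕ = 4888·322.3 + 6109·348.6 + 7014·507.5 + 966·402.5 + 2769·327.0 = 1575402.4 + 2129597.4 + 3559605 + 388815 + 905463 = 8558882.8.
Divide by N: 8558882.8 / 21746 = 393.5842... → 393.58.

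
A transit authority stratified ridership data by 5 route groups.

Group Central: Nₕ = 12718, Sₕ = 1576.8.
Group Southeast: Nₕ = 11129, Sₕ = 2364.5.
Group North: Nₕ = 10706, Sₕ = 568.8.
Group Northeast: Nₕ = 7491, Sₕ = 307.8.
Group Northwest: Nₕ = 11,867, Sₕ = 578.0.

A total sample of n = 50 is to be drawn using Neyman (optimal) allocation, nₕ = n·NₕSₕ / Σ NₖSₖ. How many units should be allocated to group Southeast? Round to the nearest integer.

21

Central: NₕSₕ = 12718·1576.8 = 20053742.4
Southeast: NₕSₕ = 11129·2364.5 = 26314520.5
North: NₕSₕ = 10706·568.8 = 6089572.8
Northeast: NₕSₕ = 7491·307.8 = 2305729.8
Northwest: NₕSₕ = 11867·578.0 = 6859126
Σ NₕSₕ = 61622691.5.
n_Southeast = 50·26314520.5/61622691.5 = 21.351... → 21.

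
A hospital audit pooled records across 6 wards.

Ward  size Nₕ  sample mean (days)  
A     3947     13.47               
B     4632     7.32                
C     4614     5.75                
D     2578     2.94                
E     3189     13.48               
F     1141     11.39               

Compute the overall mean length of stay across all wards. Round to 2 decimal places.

8.81

x̄_st = (Σ Nₕx̄ₕ) / (Σ Nₕ) = (3947·13.47 + 4632·7.32 + 4614·5.75 + 2578·2.94 + 3189·13.48 + 1141·11.39) / 20101
= 177165.86 / 20101 = 8.8138... → 8.81.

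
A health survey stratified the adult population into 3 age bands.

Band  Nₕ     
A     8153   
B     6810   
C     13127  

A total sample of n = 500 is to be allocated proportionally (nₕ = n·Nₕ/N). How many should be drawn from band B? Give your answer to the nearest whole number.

Share of band B = 6810/28090 = 0.24244.
Allocate 500 × 0.24244 = 121.218... → 121.

121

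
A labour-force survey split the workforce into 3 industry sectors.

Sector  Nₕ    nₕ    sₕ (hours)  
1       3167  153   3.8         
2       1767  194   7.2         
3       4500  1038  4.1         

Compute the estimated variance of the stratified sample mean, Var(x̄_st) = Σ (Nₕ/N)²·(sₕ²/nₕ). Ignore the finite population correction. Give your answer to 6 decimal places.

N = 9434; Wₕ = Nₕ/N.
sector 1: (3167/9434)²·3.8²/153 = 0.010636044
sector 2: (1767/9434)²·7.2²/194 = 0.009374425
sector 3: (4500/9434)²·4.1²/1038 = 0.003684713
Sum = 0.023695182 → 0.023695.

0.023695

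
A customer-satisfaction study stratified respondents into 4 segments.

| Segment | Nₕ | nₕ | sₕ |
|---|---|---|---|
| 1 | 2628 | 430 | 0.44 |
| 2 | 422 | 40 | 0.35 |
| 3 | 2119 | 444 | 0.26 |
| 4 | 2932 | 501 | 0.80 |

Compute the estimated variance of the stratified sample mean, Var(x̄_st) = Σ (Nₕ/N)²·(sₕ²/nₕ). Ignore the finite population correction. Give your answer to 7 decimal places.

N = 8101. Term for each stratum: Wₕ²sₕ²/nₕ.
Var(x̄_st) = 0.0000473817 + 0.0000083104 + 0.0000104171 + 0.0001673374 = 0.0002334466 → 0.0002334.

0.0002334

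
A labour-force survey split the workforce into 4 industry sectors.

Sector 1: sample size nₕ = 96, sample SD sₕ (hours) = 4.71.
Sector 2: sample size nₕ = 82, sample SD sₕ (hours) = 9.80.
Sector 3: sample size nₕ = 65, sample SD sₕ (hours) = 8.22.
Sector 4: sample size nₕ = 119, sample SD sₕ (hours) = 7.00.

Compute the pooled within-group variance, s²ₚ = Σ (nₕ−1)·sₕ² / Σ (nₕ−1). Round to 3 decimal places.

Degrees of freedom: 95 + 81 + 64 + 118 = 358.
Σ(nₕ−1)sₕ² = 95·22.1841 + 81·96.04 + 64·67.5684 + 118·49 = 19993.1071.
s²ₚ = 19993.1071 / 358 = 55.84667... → 55.847.

55.847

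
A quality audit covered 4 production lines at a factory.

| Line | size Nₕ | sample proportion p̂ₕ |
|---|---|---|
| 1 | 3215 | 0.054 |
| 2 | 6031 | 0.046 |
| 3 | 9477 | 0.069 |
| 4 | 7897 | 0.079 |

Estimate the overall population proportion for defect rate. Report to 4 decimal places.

N = 3215 + 6031 + 9477 + 7897 = 26620.
Overall proportion = Σ (Nₕ/N)·p̂ₕ.
Σ Nₕp̂ₕ = 173.61 + 277.426 + 653.913 + 623.863 = 1728.812.
1728.812 / 26620 = 0.064944... → 0.0649.

0.0649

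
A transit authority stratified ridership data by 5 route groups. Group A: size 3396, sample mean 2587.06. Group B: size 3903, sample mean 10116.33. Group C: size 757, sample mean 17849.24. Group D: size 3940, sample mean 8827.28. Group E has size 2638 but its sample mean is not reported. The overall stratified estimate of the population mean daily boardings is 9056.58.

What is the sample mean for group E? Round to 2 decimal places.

N = 3396 + 3903 + 757 + 3940 + 2638 = 14634.
Overall total = μ·N = 9056.58·14634 = 132533991.72.
Subtract the known strata: 3396·2587.06 + 3903·10116.33 + 757·17849.24 + 3940·8827.28 = 96561049.63.
Remaining total for group E: 132533991.72 − 96561049.63 = 35972942.09.
Divide by its size: 35972942.09 / 2638 = 13636.4451... → 13636.45.

13636.45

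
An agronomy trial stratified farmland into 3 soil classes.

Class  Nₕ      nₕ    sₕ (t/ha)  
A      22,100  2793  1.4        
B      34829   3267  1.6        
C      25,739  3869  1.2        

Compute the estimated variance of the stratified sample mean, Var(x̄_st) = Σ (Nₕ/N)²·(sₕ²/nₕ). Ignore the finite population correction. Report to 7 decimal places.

N = 82668. Term for each stratum: Wₕ²sₕ²/nₕ.
Var(x̄_st) = 0.0000501528 + 0.0001390907 + 0.0000360805 = 0.0002253239 → 0.0002253.

0.0002253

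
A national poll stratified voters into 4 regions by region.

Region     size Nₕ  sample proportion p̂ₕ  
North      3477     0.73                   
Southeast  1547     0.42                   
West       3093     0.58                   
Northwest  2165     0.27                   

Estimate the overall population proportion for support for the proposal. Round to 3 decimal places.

Wₕ = Nₕ/N with N = 10282: 0.3382, 0.1505, 0.3008, 0.2106.
p̂_st = 0.3382·0.73 + 0.1505·0.42 + 0.3008·0.58 + 0.2106·0.27 ≈ 0.54138... → 0.541.

0.541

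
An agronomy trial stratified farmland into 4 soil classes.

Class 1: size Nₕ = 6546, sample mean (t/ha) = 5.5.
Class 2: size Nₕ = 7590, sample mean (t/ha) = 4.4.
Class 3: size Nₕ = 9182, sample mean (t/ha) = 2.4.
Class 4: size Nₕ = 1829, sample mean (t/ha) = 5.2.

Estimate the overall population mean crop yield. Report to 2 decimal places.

N = 6546 + 7590 + 9182 + 1829 = 25147.
Weight each subgroup mean by Nₕ/N and sum.
Σ Nₕx̄ₕ = 6546·5.5 + 7590·4.4 + 9182·2.4 + 1829·5.2 = 36003 + 33396 + 22036.8 + 9510.8 = 100946.6.
Divide by N: 100946.6 / 25147 = 4.0143... → 4.01.

4.01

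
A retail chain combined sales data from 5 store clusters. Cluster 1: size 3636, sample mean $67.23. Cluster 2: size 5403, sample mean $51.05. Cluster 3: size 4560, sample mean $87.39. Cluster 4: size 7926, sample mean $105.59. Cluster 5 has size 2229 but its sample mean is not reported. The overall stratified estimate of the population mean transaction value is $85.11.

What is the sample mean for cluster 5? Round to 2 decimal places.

119.35

Σ Nₕx̄ₕ = N·μ, so 2229·x̄_5 = 23754·85.11 − (3636·67.23 + 5403·51.05 + 4560·87.39 + 7926·105.59).
= 2021702.94 − 1755676.17 = 266026.77.
x̄_5 = 266026.77 / 2229 = 119.3480... → 119.35.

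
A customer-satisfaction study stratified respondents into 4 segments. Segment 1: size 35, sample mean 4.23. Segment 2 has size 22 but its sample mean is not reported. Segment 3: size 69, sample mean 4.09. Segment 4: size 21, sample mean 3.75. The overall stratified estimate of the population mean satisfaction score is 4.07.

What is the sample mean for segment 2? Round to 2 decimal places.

Σ Nₕx̄ₕ = N·μ, so 22·x̄_2 = 147·4.07 − (35·4.23 + 69·4.09 + 21·3.75).
= 598.29 − 509.01 = 89.28.
x̄_2 = 89.28 / 22 = 4.0582... → 4.06.

4.06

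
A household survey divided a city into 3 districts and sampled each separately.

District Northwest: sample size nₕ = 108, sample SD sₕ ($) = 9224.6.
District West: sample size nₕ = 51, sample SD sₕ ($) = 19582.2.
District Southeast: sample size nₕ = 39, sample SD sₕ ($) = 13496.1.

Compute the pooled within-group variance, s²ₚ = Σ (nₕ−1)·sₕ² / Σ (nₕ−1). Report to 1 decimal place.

180510791.0

Northwest: (108−1)·9224.6² = 107·85093245.16 = 9104977232.12
West: (51−1)·19582.2² = 50·383462556.84 = 19173127842
Southeast: (39−1)·13496.1² = 38·182144715.21 = 6921499177.98
Numerator = 35199604252.1; denominator = Σ(nₕ−1) = 195.
s²ₚ = 35199604252.1/195 = 180510791.036... → 180510791.0.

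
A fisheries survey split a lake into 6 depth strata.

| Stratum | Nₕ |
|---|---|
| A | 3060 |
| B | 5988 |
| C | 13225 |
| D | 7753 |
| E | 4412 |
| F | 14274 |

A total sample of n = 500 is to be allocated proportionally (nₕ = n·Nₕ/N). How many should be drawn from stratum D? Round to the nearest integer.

N = 3060 + 5988 + 13225 + 7753 + 4412 + 14274 = 48712.
n_D = 500·7753/48712 = 79.580... → 80.

80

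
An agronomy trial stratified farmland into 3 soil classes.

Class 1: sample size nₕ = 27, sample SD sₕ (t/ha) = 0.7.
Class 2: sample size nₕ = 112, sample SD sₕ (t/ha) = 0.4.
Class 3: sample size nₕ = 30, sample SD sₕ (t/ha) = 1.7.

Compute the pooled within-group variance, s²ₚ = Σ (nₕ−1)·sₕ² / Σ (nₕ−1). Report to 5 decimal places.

Degrees of freedom: 26 + 111 + 29 = 166.
Σ(nₕ−1)sₕ² = 26·0.49 + 111·0.16 + 29·2.89 = 114.31.
s²ₚ = 114.31 / 166 = 0.6886145... → 0.68861.

0.68861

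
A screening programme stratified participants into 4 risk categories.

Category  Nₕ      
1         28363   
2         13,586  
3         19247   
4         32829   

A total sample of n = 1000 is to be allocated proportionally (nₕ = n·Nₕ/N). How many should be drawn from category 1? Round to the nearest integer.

N = 28363 + 13586 + 19247 + 32829 = 94025.
n_1 = 1000·28363/94025 = 301.654... → 302.

302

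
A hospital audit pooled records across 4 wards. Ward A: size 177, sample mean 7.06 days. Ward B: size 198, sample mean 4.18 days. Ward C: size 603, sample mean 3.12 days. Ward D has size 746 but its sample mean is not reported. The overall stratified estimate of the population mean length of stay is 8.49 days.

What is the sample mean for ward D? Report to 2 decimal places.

14.31

Σ Nₕx̄ₕ = N·μ, so 746·x̄_D = 1724·8.49 − (177·7.06 + 198·4.18 + 603·3.12).
= 14636.76 − 3958.62 = 10678.14.
x̄_D = 10678.14 / 746 = 14.3139... → 14.31.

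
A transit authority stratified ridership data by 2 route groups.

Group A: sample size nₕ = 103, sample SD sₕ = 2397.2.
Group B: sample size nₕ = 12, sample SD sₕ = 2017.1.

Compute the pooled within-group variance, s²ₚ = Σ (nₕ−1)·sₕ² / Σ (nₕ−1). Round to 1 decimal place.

A: (103−1)·2397.2² = 102·5746567.84 = 586149919.68
B: (12−1)·2017.1² = 11·4068692.41 = 44755616.51
Numerator = 630905536.19; denominator = Σ(nₕ−1) = 113.
s²ₚ = 630905536.19/113 = 5583234.834... → 5583234.8.

5583234.8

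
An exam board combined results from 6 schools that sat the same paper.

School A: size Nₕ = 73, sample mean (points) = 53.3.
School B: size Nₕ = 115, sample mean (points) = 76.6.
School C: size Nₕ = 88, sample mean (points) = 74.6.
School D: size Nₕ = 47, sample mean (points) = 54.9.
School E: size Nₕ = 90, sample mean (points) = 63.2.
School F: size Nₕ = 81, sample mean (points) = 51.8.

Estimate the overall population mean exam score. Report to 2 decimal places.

64.23

N = 494; weights Wₕ = Nₕ/N = (0.1478, 0.2328, 0.1781, 0.0951, 0.1822, 0.1640).
x̄_st = Σ Wₕ·x̄ₕ = 0.1478·53.3 + 0.2328·76.6 + 0.1781·74.6 + 0.0951·54.9 + 0.1822·63.2 + 0.1640·51.8 ≈ 64.2283...
→ 64.23.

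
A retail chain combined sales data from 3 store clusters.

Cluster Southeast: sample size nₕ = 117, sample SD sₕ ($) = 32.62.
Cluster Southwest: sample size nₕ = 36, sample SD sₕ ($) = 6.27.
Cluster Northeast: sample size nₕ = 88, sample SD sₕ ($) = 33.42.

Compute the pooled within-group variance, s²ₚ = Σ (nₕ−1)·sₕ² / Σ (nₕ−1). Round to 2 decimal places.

Degrees of freedom: 116 + 35 + 87 = 238.
Σ(nₕ−1)sₕ² = 116·1064.0644 + 35·39.3129 + 87·1116.8964 = 221977.4087.
s²ₚ = 221977.4087 / 238 = 932.6782... → 932.68.

932.68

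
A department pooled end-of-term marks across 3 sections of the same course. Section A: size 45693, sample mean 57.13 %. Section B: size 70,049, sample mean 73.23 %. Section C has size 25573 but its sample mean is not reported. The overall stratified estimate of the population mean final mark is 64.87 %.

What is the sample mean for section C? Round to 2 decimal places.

55.80

Σ Nₕx̄ₕ = N·μ, so 25573·x̄_C = 141315·64.87 − (45693·57.13 + 70049·73.23).
= 9167104.05 − 7740129.36 = 1426974.69.
x̄_C = 1426974.69 / 25573 = 55.8001... → 55.80.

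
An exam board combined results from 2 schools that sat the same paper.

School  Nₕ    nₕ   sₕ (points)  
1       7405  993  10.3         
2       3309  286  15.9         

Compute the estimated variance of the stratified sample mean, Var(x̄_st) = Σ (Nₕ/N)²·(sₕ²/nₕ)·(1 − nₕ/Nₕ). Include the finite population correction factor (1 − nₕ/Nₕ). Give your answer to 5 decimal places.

0.12122

N = 10714; Wₕ = Nₕ/N.
school 1: (7405/10714)²·10.3²/993·(1 − 993/7405) = 0.04419168
school 2: (3309/10714)²·15.9²/286·(1 − 286/3309) = 0.07702999
Sum = 0.12122167 → 0.12122.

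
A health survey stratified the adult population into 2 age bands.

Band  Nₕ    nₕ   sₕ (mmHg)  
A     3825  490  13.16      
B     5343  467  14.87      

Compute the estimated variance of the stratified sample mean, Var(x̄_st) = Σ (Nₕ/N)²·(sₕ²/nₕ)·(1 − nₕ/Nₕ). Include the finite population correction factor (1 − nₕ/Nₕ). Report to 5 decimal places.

0.20040

N = 9168; Wₕ = Nₕ/N.
band A: (3825/9168)²·13.16²/490·(1 − 490/3825) = 0.05364062
band B: (5343/9168)²·14.87²/467·(1 − 467/5343) = 0.14675899
Sum = 0.20039961 → 0.20040.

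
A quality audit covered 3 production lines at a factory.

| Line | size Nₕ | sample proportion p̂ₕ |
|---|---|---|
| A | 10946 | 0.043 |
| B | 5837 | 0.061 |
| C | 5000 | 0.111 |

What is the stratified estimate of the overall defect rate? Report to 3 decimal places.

0.063

N = 10946 + 5837 + 5000 = 21783.
Overall proportion = Σ (Nₕ/N)·p̂ₕ.
Σ Nₕp̂ₕ = 470.678 + 356.057 + 555 = 1381.735.
1381.735 / 21783 = 0.06343... → 0.063.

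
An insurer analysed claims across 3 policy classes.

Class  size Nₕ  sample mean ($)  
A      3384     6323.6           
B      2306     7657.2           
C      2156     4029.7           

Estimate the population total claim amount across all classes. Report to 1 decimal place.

47744598.8

A: 3384·6323.6 = 21399062.4
B: 2306·7657.2 = 17657503.2
C: 2156·4029.7 = 8688033.2
τ̂ = Σ Nₕx̄ₕ = 47744598.8.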